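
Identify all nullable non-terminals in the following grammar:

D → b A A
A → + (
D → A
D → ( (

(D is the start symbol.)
None

A non-terminal is nullable if it can derive ε (the empty string): either it has an ε-production, or it has a production whose right-hand side consists entirely of nullable non-terminals.

There are no ε-productions, so no non-terminal can derive ε.
No non-terminals are nullable.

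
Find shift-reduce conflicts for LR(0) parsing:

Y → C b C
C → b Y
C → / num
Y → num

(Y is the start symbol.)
A shift-reduce conflict occurs when an LR(0) state has both:
  - a complete (reduce) item [A → α .] (dot at the end), and
  - a shift item [B → β . c γ] (dot before a terminal).

Augment with Y' → Y and build the canonical LR(0) collection (I0 = CLOSURE({[Y' → . Y]}), then GOTO on every symbol after a dot until no new states appear). It has 10 states:
  I0: { [C → . / num], [C → . b Y], [Y → . C b C], [Y → . num], [Y' → . Y] }  — shift
  I1: { [C → / . num] }  — shift
  I2: { [Y → C . b C] }  — shift
  I3: { [Y' → Y .] }  — accept
  I4: { [C → . / num], [C → . b Y], [C → b . Y], [Y → . C b C], [Y → . num] }  — shift
  I5: { [Y → num .] }  — reduce
  I6: { [C → b Y .] }  — reduce
  I7: { [C → . / num], [C → . b Y], [Y → C b . C] }  — shift
  I8: { [Y → C b C .] }  — reduce
  I9: { [C → / num .] }  — reduce

No state contains both a complete item and a shift item.

Answer: No shift-reduce conflicts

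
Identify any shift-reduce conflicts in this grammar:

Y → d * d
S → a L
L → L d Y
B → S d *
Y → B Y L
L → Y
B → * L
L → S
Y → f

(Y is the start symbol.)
A shift-reduce conflict occurs when an LR(0) state has both:
  - a complete (reduce) item [A → α .] (dot at the end), and
  - a shift item [B → β . c γ] (dot before a terminal).

Augment with Y' → Y and build the canonical LR(0) collection (I0 = CLOSURE({[Y' → . Y]}), then GOTO on every symbol after a dot until no new states appear). It has 20 states:
  I0: { [B → . * L], [B → . S d *], [S → . a L], [Y → . B Y L], [Y → . d * d], [Y → . f], [Y' → . Y] }  — shift
  I1: { [B → * . L], [B → . * L], [B → . S d *], [L → . L d Y], [L → . S], [L → . Y], [S → . a L], [Y → . B Y L], [Y → . d * d], [Y → . f] }  — shift
  I2: { [B → . * L], [B → . S d *], [S → . a L], [Y → . B Y L], [Y → . d * d], [Y → . f], [Y → B . Y L] }  — shift
  I3: { [B → S . d *] }  — shift
  I4: { [Y' → Y .] }  — accept
  I5: { [B → . * L], [B → . S d *], [L → . L d Y], [L → . S], [L → . Y], [S → . a L], [S → a . L], [Y → . B Y L], [Y → . d * d], [Y → . f] }  — shift
  I6: { [Y → d . * d] }  — shift
  I7: { [Y → f .] }  — reduce
  I8: { [Y → d * . d] }  — shift
  I9: { [Y → d * d .] }  — reduce
  I10: { [L → L . d Y], [S → a L .] }  — shift, reduce
  I11: { [B → S . d *], [L → S .] }  — shift, reduce
  I12: { [L → Y .] }  — reduce
  I13: { [B → S d . *] }  — shift
  I14: { [B → S d * .] }  — reduce
  I15: { [B → . * L], [B → . S d *], [L → L d . Y], [S → . a L], [Y → . B Y L], [Y → . d * d], [Y → . f] }  — shift
  I16: { [L → L d Y .] }  — reduce
  I17: { [B → . * L], [B → . S d *], [L → . L d Y], [L → . S], [L → . Y], [S → . a L], [Y → . B Y L], [Y → . d * d], [Y → . f], [Y → B Y . L] }  — shift
  I18: { [L → L . d Y], [Y → B Y L .] }  — shift, reduce
  I19: { [B → * L .], [L → L . d Y] }  — shift, reduce

I10 contains reduce item [S → a L .] and shift item [L → L . d Y] — shift-reduce conflict.
I11 contains reduce item [L → S .] and shift item [B → S . d *] — shift-reduce conflict.
I18 contains reduce item [Y → B Y L .] and shift item [L → L . d Y] — shift-reduce conflict.
I19 contains reduce item [B → * L .] and shift item [L → L . d Y] — shift-reduce conflict.

Answer: Yes — I10: [S → a L .] vs [L → L . d Y]; I11: [L → S .] vs [B → S . d *]; I18: [Y → B Y L .] vs [L → L . d Y]; I19: [B → * L .] vs [L → L . d Y]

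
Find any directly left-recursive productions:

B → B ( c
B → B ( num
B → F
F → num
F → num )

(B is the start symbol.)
Direct left recursion occurs when N → N α for some non-terminal N (the right-hand side begins with the left-hand side itself).

B → B ( c: LEFT RECURSIVE (starts with B)
B → B ( num: LEFT RECURSIVE (starts with B)
B → F: starts with F
F → num: starts with num
F → num ): starts with num

The grammar has direct left recursion on: B.

Answer: Yes, B is left-recursive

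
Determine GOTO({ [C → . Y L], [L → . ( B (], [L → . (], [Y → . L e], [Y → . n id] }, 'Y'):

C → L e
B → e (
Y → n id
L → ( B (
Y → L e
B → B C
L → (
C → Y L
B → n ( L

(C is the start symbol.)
{ [C → Y . L], [L → . ( B (], [L → . (] }

GOTO(I, 'Y') = CLOSURE({ [A → αX.β] : [A → α.Xβ] ∈ I, X = 'Y' })

Items with dot before 'Y', with the dot advanced:
  [C → . Y L] → [C → Y . L]
Closure of the advanced items:
  [C → Y . L] has the dot before L: add [L → . ( B (], [L → . (]

GOTO = { [C → Y . L], [L → . ( B (], [L → . (] }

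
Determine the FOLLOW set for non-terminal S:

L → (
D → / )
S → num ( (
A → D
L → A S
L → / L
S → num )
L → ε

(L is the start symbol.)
{ $ }

In L → A S: S is at the end, add FOLLOW(L)

The FOLLOW sets referred to above (computed the same way, to a fixed point):
  FOLLOW(L) = { $ }

Taking the union: FOLLOW(S) = { $ }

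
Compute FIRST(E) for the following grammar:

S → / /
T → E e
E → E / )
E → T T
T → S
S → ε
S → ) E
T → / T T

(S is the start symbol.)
To compute FIRST(E), examine every production with E on the left-hand side, reading each right-hand side left to right until a non-nullable symbol is reached.

FIRST sets of the other non-terminals involved (by the same procedure, iterated to a fixed point):
  FIRST(T) = { ')', '/', 'e', ε }

From E → E / ):
  - E is the symbol being defined: contributes nothing new
    E is nullable, so continue to the next symbol
  - '/' is a terminal: add '/' and stop
From E → T T:
  - T is a non-terminal: add FIRST(T) \ {ε} = { ')', '/', 'e' }
    T is nullable, so continue to the next symbol
  - T is a non-terminal: add FIRST(T) \ {ε} = { ')', '/', 'e' }
    T is nullable and nothing follows, so the whole right-hand side can vanish: ε ∈ FIRST(E)

Collecting: FIRST(E) = { ')', '/', 'e', ε }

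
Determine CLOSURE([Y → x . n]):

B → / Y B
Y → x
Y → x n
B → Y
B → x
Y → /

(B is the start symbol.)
Start with: [Y → x . n]
The dot precedes the terminal n, so nothing is added.

CLOSURE = { [Y → x . n] }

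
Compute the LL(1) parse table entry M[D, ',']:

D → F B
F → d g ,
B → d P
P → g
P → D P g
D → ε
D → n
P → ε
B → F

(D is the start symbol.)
Empty (error entry)

To find M[D, ','], we find productions for D where ',' is in the predict set (PREDICT(N → α) = (FIRST(α) \ {ε}) ∪ (FOLLOW(N) if α ⇒* ε)).

Relevant sets:
  FIRST(F) = { 'd' }
  FOLLOW(D) = { $, 'd', 'g', 'n' }

D → F B: PREDICT = { 'd' }
D → ε: PREDICT = { $, 'd', 'g', 'n' }
D → n: PREDICT = { 'n' }

M[D, ','] is empty (no production applies)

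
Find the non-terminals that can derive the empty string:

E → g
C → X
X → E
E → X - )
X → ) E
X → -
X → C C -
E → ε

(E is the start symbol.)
{ 'C', 'E', 'X' }

A non-terminal is nullable if it can derive ε (the empty string): either it has an ε-production, or it has a production whose right-hand side consists entirely of nullable non-terminals.

ε-productions: E → ε
So E is immediately nullable.
X → E: every symbol on the right is nullable, so X is nullable too.
C → X: every symbol on the right is nullable, so C is nullable too.
Every non-terminal is now nullable.
Nullable = { 'C', 'E', 'X' }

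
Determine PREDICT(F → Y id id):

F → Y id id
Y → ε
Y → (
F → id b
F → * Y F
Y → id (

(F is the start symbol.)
{ '(', 'id' }

PREDICT(F → Y id id) = (FIRST(RHS) \ {ε}) ∪ (FOLLOW(F) if ε ∈ FIRST(RHS), i.e. RHS ⇒* ε)
FIRST(Y) = { '(', 'id', ε }
FIRST(Y id id) = { '(', 'id' }
ε ∉ FIRST(Y id id), so FOLLOW(F) is not added.
PREDICT(F → Y id id) = { '(', 'id' }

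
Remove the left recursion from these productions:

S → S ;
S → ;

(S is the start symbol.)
S is directly left-recursive. The standard transformation for
  A → A α₁ | ... | A α_m | β₁ | ... | β_n
is
  A  → β₁ A' | ... | β_n A'
  A' → α₁ A' | ... | α_m A' | ε

S → ; becomes S → ; S'
S → S ; becomes S' → ; S'
Add S' → ε

Resulting grammar:
S → ; S'
S' → ; S'
S' → ε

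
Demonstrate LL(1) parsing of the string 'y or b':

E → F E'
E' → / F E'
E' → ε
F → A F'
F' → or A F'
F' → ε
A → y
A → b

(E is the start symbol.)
LL(1) parsing maintains a stack (initially the start symbol over $) and the input. At each step: if the stack top is a terminal, match it against the current input token; if it is a non-terminal N, replace it with the RHS of M[N, lookahead] (the unique production whose predict set contains the lookahead).

Stack is shown with the top on the left.

Stack         Input     Action
------------------------------
E $           y or b $  output E → F E'
F E' $        y or b $  output F → A F'
A F' E' $     y or b $  output A → y
y F' E' $     y or b $  match 'y'
F' E' $       or b $    output F' → or A F'
or A F' E' $  or b $    match 'or'
A F' E' $     b $       output A → b
b F' E' $     b $       match 'b'
F' E' $       $         output F' → ε
E' $          $         output E' → ε
$             $         accept

The string is accepted.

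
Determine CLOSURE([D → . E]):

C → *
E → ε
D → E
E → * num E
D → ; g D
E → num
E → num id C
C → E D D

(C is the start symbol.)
Start with: [D → . E]
  [D → . E] has the dot before E: add [E → .], [E → . * num E], [E → . num], [E → . num id C]
No further items can be added.

CLOSURE = { [D → . E], [E → . * num E], [E → . num id C], [E → . num], [E → .] }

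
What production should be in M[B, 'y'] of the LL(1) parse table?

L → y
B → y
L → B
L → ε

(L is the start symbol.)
B → y

To find M[B, 'y'], we find productions for B where 'y' is in the predict set (PREDICT(N → α) = (FIRST(α) \ {ε}) ∪ (FOLLOW(N) if α ⇒* ε)).

B → y: PREDICT = { 'y' }
  'y' is in predict set, so this production goes in M[B, 'y']

M[B, 'y'] = B → y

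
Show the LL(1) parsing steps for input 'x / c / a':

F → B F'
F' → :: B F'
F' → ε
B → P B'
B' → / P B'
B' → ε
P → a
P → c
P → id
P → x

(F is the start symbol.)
LL(1) parsing maintains a stack (initially the start symbol over $) and the input. At each step: if the stack top is a terminal, match it against the current input token; if it is a non-terminal N, replace it with the RHS of M[N, lookahead] (the unique production whose predict set contains the lookahead).

Stack is shown with the top on the left.

Stack        Input        Action
--------------------------------
F $          x / c / a $  output F → B F'
B F' $       x / c / a $  output B → P B'
P B' F' $    x / c / a $  output P → x
x B' F' $    x / c / a $  match 'x'
B' F' $      / c / a $    output B' → / P B'
/ P B' F' $  / c / a $    match '/'
P B' F' $    c / a $      output P → c
c B' F' $    c / a $      match 'c'
B' F' $      / a $        output B' → / P B'
/ P B' F' $  / a $        match '/'
P B' F' $    a $          output P → a
a B' F' $    a $          match 'a'
B' F' $      $            output B' → ε
F' $         $            output F' → ε
$            $            accept

The string is accepted.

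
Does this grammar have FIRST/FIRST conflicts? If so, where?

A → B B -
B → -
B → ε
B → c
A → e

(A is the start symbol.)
A FIRST/FIRST conflict occurs when two productions N → α and N → β for the same non-terminal have FIRST(α) ∩ FIRST(β) ≠ ∅ (with ε ∈ FIRST of a nullable right-hand side, so two nullable alternatives also conflict).

FIRST sets of the non-terminals at (or reachable through a nullable prefix from) the front of some alternative:
  FIRST(B) = { '-', 'c', ε }

Productions for A:
  A → B B -: FIRST = { '-', 'c' }
  A → e: FIRST = { 'e' }
Productions for B:
  B → -: FIRST = { '-' }
  B → ε: FIRST = { ε }
  B → c: FIRST = { 'c' }

All alternatives of each non-terminal have pairwise disjoint FIRST sets.

Answer: No FIRST/FIRST conflicts.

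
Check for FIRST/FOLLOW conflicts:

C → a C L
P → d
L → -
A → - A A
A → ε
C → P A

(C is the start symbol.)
Nullable non-terminals: A.

A: nullable alternative(s) A → ε; FOLLOW(A) = { $, '-' }
  A → - A A: FIRST \ {ε} = { '-' } — overlaps FOLLOW(A) on { '-' }: CONFLICT
  A → ε: FIRST \ {ε} = { } — this is the only nullable alternative, skip

C, L, P have no nullable alternative, so no FIRST/FOLLOW check is needed there.

So the grammar has 1 FIRST/FOLLOW conflict (marked CONFLICT above).

Answer: Yes. A → '-' A A with FOLLOW(A) on { '-' }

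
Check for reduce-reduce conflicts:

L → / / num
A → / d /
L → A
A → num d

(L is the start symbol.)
No reduce-reduce conflicts

Augment with L' → L and build the canonical LR(0) collection (I0 = CLOSURE({[L' → . L]}), then GOTO on every symbol after a dot until no new states appear). It has 10 states:
  I0: { [A → . / d /], [A → . num d], [L → . / / num], [L → . A], [L' → . L] }  — shift
  I1: { [A → / . d /], [L → / . / num] }  — shift
  I2: { [L → A .] }  — reduce
  I3: { [L' → L .] }  — accept
  I4: { [A → num . d] }  — shift
  I5: { [A → num d .] }  — reduce
  I6: { [L → / / . num] }  — shift
  I7: { [A → / d . /] }  — shift
  I8: { [A → / d / .] }  — reduce
  I9: { [L → / / num .] }  — reduce

No state contains more than one complete item.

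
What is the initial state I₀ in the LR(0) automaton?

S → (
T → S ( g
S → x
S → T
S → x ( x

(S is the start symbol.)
First, augment the grammar with S' → S
I₀ = CLOSURE({ [S' → . S] }):
  [S' → . S] has the dot before S: add [S → . (], [S → . x], [S → . T], [S → . x ( x]
  [S → . T] has the dot before T: add [T → . S ( g]
No further items can be added.

I₀ = { [S → . (], [S → . T], [S → . x ( x], [S → . x], [S' → . S], [T → . S ( g] }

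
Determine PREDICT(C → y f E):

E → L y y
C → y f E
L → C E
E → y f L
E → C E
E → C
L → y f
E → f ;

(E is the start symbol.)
{ 'y' }

PREDICT(C → y f E) = (FIRST(RHS) \ {ε}) ∪ (FOLLOW(C) if ε ∈ FIRST(RHS), i.e. RHS ⇒* ε)
FIRST(y f E) = { 'y' }
ε ∉ FIRST(y f E), so FOLLOW(C) is not added.
PREDICT(C → y f E) = { 'y' }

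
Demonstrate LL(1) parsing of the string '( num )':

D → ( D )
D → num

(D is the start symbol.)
Stack is shown with the top on the left.

Stack    Input      Action
--------------------------
D $      ( num ) $  output D → ( D )
( D ) $  ( num ) $  match '('
D ) $    num ) $    output D → num
num ) $  num ) $    match 'num'
) $      ) $        match ')'
$        $          accept

The string is accepted.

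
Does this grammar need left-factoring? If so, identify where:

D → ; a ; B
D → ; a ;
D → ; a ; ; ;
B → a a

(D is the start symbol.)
Left-factoring is needed when two productions for the same non-terminal
share a common prefix on the right-hand side.

Productions for D:
  D → ; a ; B
  D → ; a ;
  D → ; a ; ; ;

Found common prefix '; a ;' in productions for D

Answer: Yes, D has productions with common prefix '; a ;'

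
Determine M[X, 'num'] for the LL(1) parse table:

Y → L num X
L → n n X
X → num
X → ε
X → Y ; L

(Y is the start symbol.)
To find M[X, 'num'], we find productions for X where 'num' is in the predict set (PREDICT(N → α) = (FIRST(α) \ {ε}) ∪ (FOLLOW(N) if α ⇒* ε)).

Relevant sets:
  FIRST(Y) = { 'n' }
  FOLLOW(X) = { $, ';', 'num' }

X → num: PREDICT = { 'num' }
  'num' is in predict set, so this production goes in M[X, 'num']
X → ε: PREDICT = { $, ';', 'num' }
  'num' is in predict set, so this production goes in M[X, 'num']
X → Y ; L: PREDICT = { 'n' }

M[X, 'num'] = X → num, X → ε  (a multiply-defined cell — the grammar is not LL(1))

Answer: X → num, X → ε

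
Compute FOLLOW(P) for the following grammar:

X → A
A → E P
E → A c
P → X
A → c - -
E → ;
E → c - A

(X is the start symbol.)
{ $, ';', 'c' }

To compute FOLLOW(P), find every occurrence of P on a right-hand side N → α P β: add FIRST(β) \ {ε}, and if β is empty or nullable also add FOLLOW(N). Iterate to a fixed point.

In A → E P: P is at the end, add FOLLOW(A)

The FOLLOW sets referred to above (computed the same way, to a fixed point):
  FOLLOW(A) = { $, ';', 'c' }

Taking the union: FOLLOW(P) = { $, ';', 'c' }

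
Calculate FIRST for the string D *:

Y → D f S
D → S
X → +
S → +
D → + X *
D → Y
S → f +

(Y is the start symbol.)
FIRST sets of the non-terminals involved (from the grammar, by fixed-point iteration):
  FIRST(D) = { '+', 'f' }

To compute FIRST(D *), process the symbols left to right:
Symbol D is a non-terminal. Add FIRST(D) \ {ε} = { '+', 'f' }
D is not nullable (ε ∉ FIRST(D)), so stop here.
FIRST(D *) = { '+', 'f' }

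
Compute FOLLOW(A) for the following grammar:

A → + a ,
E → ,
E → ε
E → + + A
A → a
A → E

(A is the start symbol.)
{ $ }

To compute FOLLOW(A), find every occurrence of A on a right-hand side N → α A β: add FIRST(β) \ {ε}, and if β is empty or nullable also add FOLLOW(N). Iterate to a fixed point.

A is the start symbol, so $ ∈ FOLLOW(A).
In E → + + A: A is at the end, add FOLLOW(E)

The FOLLOW sets referred to above (computed the same way, to a fixed point):
  FOLLOW(E) = { $ }

Taking the union: FOLLOW(A) = { $ }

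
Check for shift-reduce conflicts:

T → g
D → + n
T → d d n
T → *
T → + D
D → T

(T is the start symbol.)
No shift-reduce conflicts

A shift-reduce conflict occurs when an LR(0) state has both:
  - a complete (reduce) item [A → α .] (dot at the end), and
  - a shift item [B → β . c γ] (dot before a terminal).

Augment with T' → T and build the canonical LR(0) collection (I0 = CLOSURE({[T' → . T]}), then GOTO on every symbol after a dot until no new states appear). It has 12 states:
  I0: { [T → . *], [T → . + D], [T → . d d n], [T → . g], [T' → . T] }  — shift
  I1: { [T → * .] }  — reduce
  I2: { [D → . + n], [D → . T], [T → + . D], [T → . *], [T → . + D], [T → . d d n], [T → . g] }  — shift
  I3: { [T' → T .] }  — accept
  I4: { [T → d . d n] }  — shift
  I5: { [T → g .] }  — reduce
  I6: { [T → d d . n] }  — shift
  I7: { [T → d d n .] }  — reduce
  I8: { [D → + . n], [D → . + n], [D → . T], [T → + . D], [T → . *], [T → . + D], [T → . d d n], [T → . g] }  — shift
  I9: { [T → + D .] }  — reduce
  I10: { [D → T .] }  — reduce
  I11: { [D → + n .] }  — reduce

No state contains both a complete item and a shift item.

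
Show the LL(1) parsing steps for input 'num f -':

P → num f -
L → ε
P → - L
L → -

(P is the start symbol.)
LL(1) parsing maintains a stack (initially the start symbol over $) and the input. At each step: if the stack top is a terminal, match it against the current input token; if it is a non-terminal N, replace it with the RHS of M[N, lookahead] (the unique production whose predict set contains the lookahead).

Stack is shown with the top on the left.

Stack      Input      Action
----------------------------
P $        num f - $  output P → num f -
num f - $  num f - $  match 'num'
f - $      f - $      match 'f'
- $        - $        match '-'
$          $          accept

The string is accepted.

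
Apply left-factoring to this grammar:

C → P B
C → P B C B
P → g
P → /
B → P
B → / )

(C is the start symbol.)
Left-factoring transforms A → αβ₁ | αβ₂ into A → αA' and A' → β₁ | β₂
(α is the longest common prefix among the alternatives). Repeat until
no nonterminal has two alternatives with a common prefix.

Round 1: C has alternatives sharing prefix 'P B'. Introduce C': C → P B C'
  Add: C' → ε
  Add: C' → C B

No remaining common prefixes — done.

Resulting grammar:
C → P B C'
C' → ε
C' → C B
P → g
P → /
B → P
B → / )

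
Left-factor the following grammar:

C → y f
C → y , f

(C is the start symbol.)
Left-factoring transforms A → αβ₁ | αβ₂ into A → αA' and A' → β₁ | β₂
(α is the longest common prefix among the alternatives). Repeat until
no nonterminal has two alternatives with a common prefix.

Round 1: C has alternatives sharing prefix 'y'. Introduce C': C → y C'
  Add: C' → f
  Add: C' → , f

No remaining common prefixes — done.

Resulting grammar:
C → y C'
C' → f
C' → , f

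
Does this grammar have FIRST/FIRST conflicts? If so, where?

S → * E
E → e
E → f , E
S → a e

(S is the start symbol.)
A FIRST/FIRST conflict occurs when two productions N → α and N → β for the same non-terminal have FIRST(α) ∩ FIRST(β) ≠ ∅ (with ε ∈ FIRST of a nullable right-hand side, so two nullable alternatives also conflict).

Productions for S:
  S → * E: FIRST = { '*' }
  S → a e: FIRST = { 'a' }
Productions for E:
  E → e: FIRST = { 'e' }
  E → f , E: FIRST = { 'f' }

All alternatives of each non-terminal have pairwise disjoint FIRST sets.

Answer: No FIRST/FIRST conflicts.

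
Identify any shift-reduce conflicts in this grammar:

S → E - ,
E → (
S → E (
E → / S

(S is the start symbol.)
A shift-reduce conflict occurs when an LR(0) state has both:
  - a complete (reduce) item [A → α .] (dot at the end), and
  - a shift item [B → β . c γ] (dot before a terminal).

Augment with S' → S and build the canonical LR(0) collection (I0 = CLOSURE({[S' → . S]}), then GOTO on every symbol after a dot until no new states appear). It has 9 states:
  I0: { [E → . (], [E → . / S], [S → . E (], [S → . E - ,], [S' → . S] }  — shift
  I1: { [E → ( .] }  — reduce
  I2: { [E → . (], [E → . / S], [E → / . S], [S → . E (], [S → . E - ,] }  — shift
  I3: { [S → E . (], [S → E . - ,] }  — shift
  I4: { [S' → S .] }  — accept
  I5: { [S → E ( .] }  — reduce
  I6: { [S → E - . ,] }  — shift
  I7: { [S → E - , .] }  — reduce
  I8: { [E → / S .] }  — reduce

No state contains both a complete item and a shift item.

Answer: No shift-reduce conflicts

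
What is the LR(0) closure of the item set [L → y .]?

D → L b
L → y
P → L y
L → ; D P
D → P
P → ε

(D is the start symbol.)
Start with: [L → y .]
The dot is at the end, so nothing is added.

CLOSURE = { [L → y .] }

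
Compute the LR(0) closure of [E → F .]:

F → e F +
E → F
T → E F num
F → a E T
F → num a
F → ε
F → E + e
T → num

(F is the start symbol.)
Start with: [E → F .]
The dot is at the end, so nothing is added.

CLOSURE = { [E → F .] }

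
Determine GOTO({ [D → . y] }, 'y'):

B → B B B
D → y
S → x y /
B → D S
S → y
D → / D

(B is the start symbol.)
{ [D → y .] }

GOTO(I, 'y') = CLOSURE({ [A → αX.β] : [A → α.Xβ] ∈ I, X = 'y' })

Items with dot before 'y', with the dot advanced:
  [D → . y] → [D → y .]
Closure adds nothing (no advanced item has the dot before a non-terminal).

GOTO = { [D → y .] }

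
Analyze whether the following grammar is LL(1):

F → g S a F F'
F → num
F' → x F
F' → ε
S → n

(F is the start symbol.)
No. Predict set conflict for F': { 'x' }

Relevant sets:
  FOLLOW(F') = { $, 'x' }

For F:
  PREDICT(F → g S a F F') = { 'g' }
  PREDICT(F → num) = { 'num' }
For F':
  PREDICT(F' → x F) = { 'x' }
  PREDICT(F' → ε) = { $, 'x' }
S has a single production, so nothing to check there.

Conflict found: Predict set conflict for F': { 'x' }
The grammar is NOT LL(1).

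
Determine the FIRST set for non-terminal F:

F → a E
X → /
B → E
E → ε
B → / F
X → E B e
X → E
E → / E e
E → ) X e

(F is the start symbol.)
{ 'a' }

From F → a E:
  - a is a terminal: add 'a' and stop

Collecting: FIRST(F) = { 'a' }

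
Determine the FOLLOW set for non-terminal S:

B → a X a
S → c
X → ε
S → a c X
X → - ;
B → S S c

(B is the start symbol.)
To compute FOLLOW(S), find every occurrence of S on a right-hand side N → α S β: add FIRST(β) \ {ε}, and if β is empty or nullable also add FOLLOW(N). Iterate to a fixed point.

In B → S S c: S is followed by S c, add FIRST(S c) \ {ε} = { 'a', 'c' }
In B → S S c: S is followed by c, add FIRST(c) \ {ε} = { 'c' }

Taking the union: FOLLOW(S) = { 'a', 'c' }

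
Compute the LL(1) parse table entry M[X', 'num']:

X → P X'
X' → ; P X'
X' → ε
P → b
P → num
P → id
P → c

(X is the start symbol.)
Empty (error entry)

To find M[X', 'num'], we find productions for X' where 'num' is in the predict set (PREDICT(N → α) = (FIRST(α) \ {ε}) ∪ (FOLLOW(N) if α ⇒* ε)).

Relevant sets:
  FOLLOW(X') = { $ }

X' → ; P X': PREDICT = { ';' }
X' → ε: PREDICT = { $ }

M[X', 'num'] is empty (no production applies)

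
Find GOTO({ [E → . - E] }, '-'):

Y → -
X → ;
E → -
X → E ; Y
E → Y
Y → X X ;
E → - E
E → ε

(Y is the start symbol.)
{ [E → - . E], [E → . - E], [E → . -], [E → . Y], [E → .], [X → . ;], [X → . E ; Y], [Y → . -], [Y → . X X ;] }

GOTO(I, '-') = CLOSURE({ [A → αX.β] : [A → α.Xβ] ∈ I, X = '-' })

Items with dot before '-', with the dot advanced:
  [E → . - E] → [E → - . E]
Closure of the advanced items:
  [E → - . E] has the dot before E: add [E → . -], [E → . Y], [E → . - E], [E → .]
  [E → . Y] has the dot before Y: add [Y → . -], [Y → . X X ;]
  [Y → . X X ;] has the dot before X: add [X → . ;], [X → . E ; Y]

GOTO = { [E → - . E], [E → . - E], [E → . -], [E → . Y], [E → .], [X → . ;], [X → . E ; Y], [Y → . -], [Y → . X X ;] }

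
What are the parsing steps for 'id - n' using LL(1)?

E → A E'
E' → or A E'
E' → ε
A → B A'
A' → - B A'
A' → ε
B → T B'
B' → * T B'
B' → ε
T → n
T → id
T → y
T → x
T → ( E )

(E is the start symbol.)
Stack is shown with the top on the left.

Stack          Input     Action
-------------------------------
E $            id - n $  output E → A E'
A E' $         id - n $  output A → B A'
B A' E' $      id - n $  output B → T B'
T B' A' E' $   id - n $  output T → id
id B' A' E' $  id - n $  match 'id'
B' A' E' $     - n $     output B' → ε
A' E' $        - n $     output A' → - B A'
- B A' E' $    - n $     match '-'
B A' E' $      n $       output B → T B'
T B' A' E' $   n $       output T → n
n B' A' E' $   n $       match 'n'
B' A' E' $     $         output B' → ε
A' E' $        $         output A' → ε
E' $           $         output E' → ε
$              $         accept

The string is accepted.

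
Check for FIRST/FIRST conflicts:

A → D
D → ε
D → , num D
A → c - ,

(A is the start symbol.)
No FIRST/FIRST conflicts.

FIRST sets of the non-terminals at (or reachable through a nullable prefix from) the front of some alternative:
  FIRST(D) = { ',', ε }

Productions for A:
  A → D: FIRST = { ',', ε }
  A → c - ,: FIRST = { 'c' }
Productions for D:
  D → ε: FIRST = { ε }
  D → , num D: FIRST = { ',' }

All alternatives of each non-terminal have pairwise disjoint FIRST sets.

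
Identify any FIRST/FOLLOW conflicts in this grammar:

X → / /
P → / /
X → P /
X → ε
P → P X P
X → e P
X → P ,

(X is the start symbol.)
A FIRST/FOLLOW conflict occurs when a non-terminal N has a nullable alternative N → β (β ⇒* ε) and another alternative N → α with FIRST(α) ∩ FOLLOW(N) ≠ ∅: on such a lookahead the parser cannot decide between expanding α and letting N vanish via β.

Nullable non-terminals: X.
FIRST sets used below: FIRST(P) = { '/' }

X: nullable alternative(s) X → ε; FOLLOW(X) = { $, '/' }
  X → / /: FIRST \ {ε} = { '/' } — overlaps FOLLOW(X) on { '/' }: CONFLICT
  X → P /: FIRST \ {ε} = { '/' } — overlaps FOLLOW(X) on { '/' }: CONFLICT
  X → ε: FIRST \ {ε} = { } — this is the only nullable alternative, skip
  X → e P: FIRST \ {ε} = { 'e' } — disjoint from FOLLOW(X)
  X → P ,: FIRST \ {ε} = { '/' } — overlaps FOLLOW(X) on { '/' }: CONFLICT

P has no nullable alternative, so no FIRST/FOLLOW check is needed there.

So the grammar has 3 FIRST/FOLLOW conflicts (marked CONFLICT above).

Answer: Yes. X → '/' '/' with FOLLOW(X) on { '/' }; X → P '/' with FOLLOW(X) on { '/' }; X → P ',' with FOLLOW(X) on { '/' }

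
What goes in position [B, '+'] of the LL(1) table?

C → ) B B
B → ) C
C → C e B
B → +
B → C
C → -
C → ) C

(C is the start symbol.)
B → +

To find M[B, '+'], we find productions for B where '+' is in the predict set (PREDICT(N → α) = (FIRST(α) \ {ε}) ∪ (FOLLOW(N) if α ⇒* ε)).

Relevant sets:
  FIRST(C) = { ')', '-' }

B → ) C: PREDICT = { ')' }
B → +: PREDICT = { '+' }
  '+' is in predict set, so this production goes in M[B, '+']
B → C: PREDICT = { ')', '-' }

M[B, '+'] = B → +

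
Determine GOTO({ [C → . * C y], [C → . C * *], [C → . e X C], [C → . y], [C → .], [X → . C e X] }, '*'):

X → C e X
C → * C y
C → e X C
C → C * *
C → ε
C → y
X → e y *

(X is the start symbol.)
{ [C → * . C y], [C → . * C y], [C → . C * *], [C → . e X C], [C → . y], [C → .] }

GOTO(I, '*') = CLOSURE({ [A → αX.β] : [A → α.Xβ] ∈ I, X = '*' })

Items with dot before '*', with the dot advanced:
  [C → . * C y] → [C → * . C y]
Closure of the advanced items:
  [C → * . C y] has the dot before C: add [C → . * C y], [C → . e X C], [C → . C * *], [C → .], [C → . y]

GOTO = { [C → * . C y], [C → . * C y], [C → . C * *], [C → . e X C], [C → . y], [C → .] }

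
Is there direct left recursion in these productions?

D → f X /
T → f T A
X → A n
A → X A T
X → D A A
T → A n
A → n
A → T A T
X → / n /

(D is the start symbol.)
No direct left recursion

Direct left recursion occurs when N → N α for some non-terminal N (the right-hand side begins with the left-hand side itself).

D → f X /: starts with f
T → f T A: starts with f
X → A n: starts with A
A → X A T: starts with X
X → D A A: starts with D
T → A n: starts with A
A → n: starts with n
A → T A T: starts with T
X → / n /: starts with '/'

No direct left recursion found.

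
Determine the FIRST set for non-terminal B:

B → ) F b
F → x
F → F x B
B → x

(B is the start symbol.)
{ ')', 'x' }

To compute FIRST(B), examine every production with B on the left-hand side, reading each right-hand side left to right until a non-nullable symbol is reached.

From B → ) F b:
  - ')' is a terminal: add ')' and stop
From B → x:
  - x is a terminal: add 'x' and stop

Collecting: FIRST(B) = { ')', 'x' }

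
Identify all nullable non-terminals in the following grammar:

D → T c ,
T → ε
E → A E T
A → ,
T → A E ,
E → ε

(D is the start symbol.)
ε-productions: T → ε, E → ε
So T, E are immediately nullable.
No further non-terminal can be added: every production for the remaining non-terminals contains a terminal or a non-nullable non-terminal.
Nullable = { 'E', 'T' }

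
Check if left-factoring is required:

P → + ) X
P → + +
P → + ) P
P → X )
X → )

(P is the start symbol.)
Yes, P has productions with common prefix '+'

Left-factoring is needed when two productions for the same non-terminal
share a common prefix on the right-hand side.

Productions for P:
  P → + ) X
  P → + +
  P → + ) P
  P → X )

Found common prefix '+' in productions for P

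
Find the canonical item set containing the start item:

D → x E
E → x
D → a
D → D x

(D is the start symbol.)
First, augment the grammar with D' → D
I₀ = CLOSURE({ [D' → . D] }):
  [D' → . D] has the dot before D: add [D → . x E], [D → . a], [D → . D x]
No further items can be added.

I₀ = { [D → . D x], [D → . a], [D → . x E], [D' → . D] }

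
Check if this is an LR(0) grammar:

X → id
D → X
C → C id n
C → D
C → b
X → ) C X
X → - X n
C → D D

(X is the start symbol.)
A grammar is LR(0) if no state in the canonical LR(0) collection has:
  - both a shift item (dot before a terminal) and a complete item (shift-reduce conflict), or
  - two or more complete items (reduce-reduce conflict; the accept item [X' → X .] counts as a complete item here).

Augment with X' → X and build the canonical LR(0) collection (I0 = CLOSURE({[X' → . X]}), then GOTO on every symbol after a dot until no new states appear). It has 15 states:
  I0: { [X → . ) C X], [X → . - X n], [X → . id], [X' → . X] }  — shift
  I1: { [C → . C id n], [C → . D D], [C → . D], [C → . b], [D → . X], [X → ) . C X], [X → . ) C X], [X → . - X n], [X → . id] }  — shift
  I2: { [X → - . X n], [X → . ) C X], [X → . - X n], [X → . id] }  — shift
  I3: { [X' → X .] }  — accept
  I4: { [X → id .] }  — reduce
  I5: { [X → - X . n] }  — shift
  I6: { [X → - X n .] }  — reduce
  I7: { [C → C . id n], [X → ) C . X], [X → . ) C X], [X → . - X n], [X → . id] }  — shift
  I8: { [C → D . D], [C → D .], [D → . X], [X → . ) C X], [X → . - X n], [X → . id] }  — shift, reduce
  I9: { [D → X .] }  — reduce
  I10: { [C → b .] }  — reduce
  I11: { [C → D D .] }  — reduce
  I12: { [X → ) C X .] }  — reduce
  I13: { [C → C id . n], [X → id .] }  — shift, reduce
  I14: { [C → C id n .] }  — reduce

Conflict in state I8:
  Shift-reduce conflict between [C → D .] and [X → . ) C X]
So the grammar is NOT LR(0).

Answer: No. Shift-reduce conflict between [C → D .] and [X → . ) C X]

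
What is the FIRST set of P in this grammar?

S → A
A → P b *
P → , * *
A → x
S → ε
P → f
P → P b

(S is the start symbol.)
From P → , * *:
  - ',' is a terminal: add ',' and stop
From P → f:
  - f is a terminal: add 'f' and stop
From P → P b:
  - P is the symbol being defined: contributes nothing new
    P is not nullable, so stop

Collecting: FIRST(P) = { ',', 'f' }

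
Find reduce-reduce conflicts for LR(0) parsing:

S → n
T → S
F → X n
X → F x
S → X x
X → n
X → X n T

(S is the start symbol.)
Augment with S' → S and build the canonical LR(0) collection (I0 = CLOSURE({[S' → . S]}), then GOTO on every symbol after a dot until no new states appear). It has 10 states:
  I0: { [F → . X n], [S → . X x], [S → . n], [S' → . S], [X → . F x], [X → . X n T], [X → . n] }  — shift
  I1: { [X → F . x] }  — shift
  I2: { [S' → S .] }  — accept
  I3: { [F → X . n], [S → X . x], [X → X . n T] }  — shift
  I4: { [S → n .], [X → n .] }  — 2 reduces
  I5: { [F → . X n], [F → X n .], [S → . X x], [S → . n], [T → . S], [X → . F x], [X → . X n T], [X → . n], [X → X n . T] }  — shift, reduce
  I6: { [S → X x .] }  — reduce
  I7: { [T → S .] }  — reduce
  I8: { [X → X n T .] }  — reduce
  I9: { [X → F x .] }  — reduce

I4 contains complete items [S → n .], [X → n .] — reduce-reduce conflict.

Answer: Yes — I4: [S → n .] vs [X → n .]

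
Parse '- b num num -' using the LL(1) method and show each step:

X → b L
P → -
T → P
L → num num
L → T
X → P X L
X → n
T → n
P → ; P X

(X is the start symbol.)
Stack is shown with the top on the left.

Stack        Input            Action
------------------------------------
X $          - b num num - $  output X → P X L
P X L $      - b num num - $  output P → -
- X L $      - b num num - $  match '-'
X L $        b num num - $    output X → b L
b L L $      b num num - $    match 'b'
L L $        num num - $      output L → num num
num num L $  num num - $      match 'num'
num L $      num - $          match 'num'
L $          - $              output L → T
T $          - $              output T → P
P $          - $              output P → -
- $          - $              match '-'
$            $                accept

The string is accepted.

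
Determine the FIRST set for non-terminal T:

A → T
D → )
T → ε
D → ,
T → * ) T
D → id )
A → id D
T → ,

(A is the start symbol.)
From T → ε:
  - ε-production, so ε ∈ FIRST(T)
From T → * ) T:
  - '*' is a terminal: add '*' and stop
From T → ,:
  - ',' is a terminal: add ',' and stop

Collecting: FIRST(T) = { '*', ',', ε }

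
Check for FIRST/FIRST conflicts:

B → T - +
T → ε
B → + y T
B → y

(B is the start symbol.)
A FIRST/FIRST conflict occurs when two productions N → α and N → β for the same non-terminal have FIRST(α) ∩ FIRST(β) ≠ ∅ (with ε ∈ FIRST of a nullable right-hand side, so two nullable alternatives also conflict).

FIRST sets of the non-terminals at (or reachable through a nullable prefix from) the front of some alternative:
  FIRST(T) = { ε }

Productions for B:
  B → T - +: FIRST = { '-' }
  B → + y T: FIRST = { '+' }
  B → y: FIRST = { 'y' }
T has only one production, so no FIRST/FIRST conflict is possible there.

All alternatives of each non-terminal have pairwise disjoint FIRST sets.

Answer: No FIRST/FIRST conflicts.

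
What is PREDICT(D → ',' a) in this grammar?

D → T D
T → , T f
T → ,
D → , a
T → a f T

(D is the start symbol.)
PREDICT(D → ',' a) = (FIRST(RHS) \ {ε}) ∪ (FOLLOW(D) if ε ∈ FIRST(RHS), i.e. RHS ⇒* ε)
FIRST(',' a) = { ',' }
ε ∉ FIRST(',' a), so FOLLOW(D) is not added.
PREDICT(D → ',' a) = { ',' }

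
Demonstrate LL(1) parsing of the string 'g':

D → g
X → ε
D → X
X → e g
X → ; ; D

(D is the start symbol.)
Stack is shown with the top on the left.

Stack  Input  Action
--------------------
D $    g $    output D → g
g $    g $    match 'g'
$      $      accept

The string is accepted.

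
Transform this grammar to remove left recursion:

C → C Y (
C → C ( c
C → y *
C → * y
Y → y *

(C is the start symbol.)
C is directly left-recursive. The standard transformation for
  A → A α₁ | ... | A α_m | β₁ | ... | β_n
is
  A  → β₁ A' | ... | β_n A'
  A' → α₁ A' | ... | α_m A' | ε

C → y * becomes C → y * C'
C → * y becomes C → * y C'
C → C Y ( becomes C' → Y ( C'
C → C ( c becomes C' → ( c C'
Add C' → ε

Productions for other non-terminals are unchanged:
  Y → y *

Resulting grammar:
C → y * C'
C → * y C'
C' → Y ( C'
C' → ( c C'
C' → ε
Y → y *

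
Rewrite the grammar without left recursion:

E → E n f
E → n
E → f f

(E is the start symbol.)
E → n E'
E → f f E'
E' → n f E'
E' → ε

E is directly left-recursive. The standard transformation for
  A → A α₁ | ... | A α_m | β₁ | ... | β_n
is
  A  → β₁ A' | ... | β_n A'
  A' → α₁ A' | ... | α_m A' | ε

E → n becomes E → n E'
E → f f becomes E → f f E'
E → E n f becomes E' → n f E'
Add E' → ε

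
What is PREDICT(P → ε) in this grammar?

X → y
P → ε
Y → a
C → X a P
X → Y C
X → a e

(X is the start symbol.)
PREDICT(P → ε) = (FIRST(RHS) \ {ε}) ∪ (FOLLOW(P) if ε ∈ FIRST(RHS), i.e. RHS ⇒* ε)
The right-hand side is ε (FIRST(ε) = { ε }), so the predict set is FOLLOW(P) = { $, 'a' }
PREDICT(P → ε) = { $, 'a' }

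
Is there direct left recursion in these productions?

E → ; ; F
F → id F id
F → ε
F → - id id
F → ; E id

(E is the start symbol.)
E → ; ; F: starts with ';'
F → id F id: starts with id
F → ε: starts with ε
F → - id id: starts with '-'
F → ; E id: starts with ';'

No direct left recursion found.

Answer: No direct left recursion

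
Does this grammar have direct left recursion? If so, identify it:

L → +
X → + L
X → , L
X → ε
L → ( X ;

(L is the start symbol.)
No direct left recursion

L → +: starts with '+'
X → + L: starts with '+'
X → , L: starts with ','
X → ε: starts with ε
L → ( X ;: starts with '('

No direct left recursion found.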